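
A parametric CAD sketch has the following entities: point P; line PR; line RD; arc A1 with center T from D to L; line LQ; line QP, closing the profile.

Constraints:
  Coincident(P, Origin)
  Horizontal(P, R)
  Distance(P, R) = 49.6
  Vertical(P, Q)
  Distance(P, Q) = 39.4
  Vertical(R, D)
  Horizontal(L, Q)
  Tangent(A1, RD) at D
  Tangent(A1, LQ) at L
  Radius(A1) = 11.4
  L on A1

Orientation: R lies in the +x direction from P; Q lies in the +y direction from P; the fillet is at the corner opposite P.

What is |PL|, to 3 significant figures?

54.9

The virtual corner opposite P is at (49.6, 39.4). The tangent condition forces TD to be normal to RD and A1 meets LQ tangentially, so TL is at right angles to LQ, with radius 11.4, so the center T sits 11.4 in from both sides at T = (38.2, 28.0). That places the tangent points at D = (49.6, 28.0) on RD and L = (38.2, 39.4) on LQ. Then |PL| = |L − P| = 54.9.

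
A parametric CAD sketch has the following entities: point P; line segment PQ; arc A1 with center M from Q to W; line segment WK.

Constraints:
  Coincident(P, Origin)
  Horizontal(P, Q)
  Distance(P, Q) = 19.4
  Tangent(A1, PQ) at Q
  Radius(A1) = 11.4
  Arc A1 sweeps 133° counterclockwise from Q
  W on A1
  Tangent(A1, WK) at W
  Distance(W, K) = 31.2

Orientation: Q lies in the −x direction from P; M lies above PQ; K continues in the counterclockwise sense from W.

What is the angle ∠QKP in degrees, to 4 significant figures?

20.47°

P is at the origin; P and Q share the same y with |PQ| = 19.4 and Q on the −x side, so Q = (-19.40, 0.000). Tangency of A1 to PQ means the radius MQ is perpendicular to PQ, so M = Q + (0, 11.4) = (-19.40, 11.40). On A1, Q sits at bearing -90° from M; a 133° counterclockwise sweep puts W at bearing 43°, so W = M + 11.4·(cos 43°, sin 43°) = (-11.06, 19.17). The tangent condition forces MW to be normal to WK, so WK runs along (−sin 43°, cos 43°); with |WK| = 31.2, K = (-32.34, 41.99). Then cos ∠QKP = KQ·KP / (|KQ||KP|), giving 20.47°.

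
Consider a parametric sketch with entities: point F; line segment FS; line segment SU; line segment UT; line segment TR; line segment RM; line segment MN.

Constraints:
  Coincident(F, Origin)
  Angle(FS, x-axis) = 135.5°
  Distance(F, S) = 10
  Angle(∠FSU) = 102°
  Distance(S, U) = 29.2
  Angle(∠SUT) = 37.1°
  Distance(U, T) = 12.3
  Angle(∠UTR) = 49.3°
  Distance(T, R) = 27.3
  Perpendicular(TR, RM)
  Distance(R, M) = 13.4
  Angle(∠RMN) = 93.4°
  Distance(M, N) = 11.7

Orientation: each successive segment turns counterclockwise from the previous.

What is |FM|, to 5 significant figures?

46.518

F is at the origin; FS runs at 135.5° with length 10.0, so S = (-7.1325, 7.0091). ∠FSU = 102.0° gives SU at -146.50° from the x-axis; with |SU| = 29.2, U = (-31.482, -9.1075). ∠SUT = 37.1° gives UT at -3.6000° from the x-axis; with |UT| = 12.3, T = (-19.206, -9.8798). ∠UTR = 49.3° gives TR at 127.10° from the x-axis; with |TR| = 27.3, R = (-35.674, 11.894). TR ⟂ RM, so RM runs at -142.90°; with |RM| = 13.4, M = (-46.361, 3.8113). Then |FM| = |M − F| = 46.518.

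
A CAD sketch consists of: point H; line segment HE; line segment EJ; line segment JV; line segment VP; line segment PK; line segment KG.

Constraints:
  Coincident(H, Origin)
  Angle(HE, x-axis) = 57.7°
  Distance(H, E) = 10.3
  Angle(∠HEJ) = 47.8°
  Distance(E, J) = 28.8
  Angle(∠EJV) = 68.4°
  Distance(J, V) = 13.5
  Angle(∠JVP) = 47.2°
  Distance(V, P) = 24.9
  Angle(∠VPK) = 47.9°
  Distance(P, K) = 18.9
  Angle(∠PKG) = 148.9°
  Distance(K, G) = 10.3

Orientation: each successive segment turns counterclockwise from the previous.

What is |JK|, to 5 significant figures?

5.1283

H is at the origin; HE runs at 57.7° with length 10.3, so E = (5.5038, 8.7062). ∠HEJ = 47.8° gives EJ at -170.10° from the x-axis; with |EJ| = 28.8, J = (-22.867, 3.7546). ∠EJV = 68.4° gives JV at -58.500° from the x-axis; with |JV| = 13.5, V = (-15.814, -7.7560). ∠JVP = 47.2° gives VP at 74.300° from the x-axis; with |VP| = 24.9, P = (-9.0756, 16.215). ∠VPK = 47.9° gives PK at -153.60° from the x-axis; with |PK| = 18.9, K = (-26.005, 7.8114). Then |JK| = |K − J| = 5.1283.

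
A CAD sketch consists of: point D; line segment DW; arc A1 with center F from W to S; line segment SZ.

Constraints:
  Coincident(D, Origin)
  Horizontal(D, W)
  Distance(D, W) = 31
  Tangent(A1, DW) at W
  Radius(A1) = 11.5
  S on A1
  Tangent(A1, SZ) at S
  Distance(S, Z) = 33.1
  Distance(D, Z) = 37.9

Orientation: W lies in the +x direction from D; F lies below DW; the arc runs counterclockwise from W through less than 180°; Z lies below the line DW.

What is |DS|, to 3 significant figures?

21.6

D is at the origin; D and W share the same y with |DW| = 31.0 and W on the +x side, so W = (31.0, 0.00). Tangency of A1 to DW means the radius FW is perpendicular to DW, so F = W + (0, -11.5) = (31.0, -11.5). Since FS ⟂ SZ (tangency), |FZ| = √(11.5² + 33.1²) = 35.0 regardless of where S sits on A1. So Z lies on both circle(D, 37.9) and circle(F, 35.0); the below-DW intersection is Z = (7.19, -37.2). S is the foot of the tangent from Z: S = (20.5, -6.89).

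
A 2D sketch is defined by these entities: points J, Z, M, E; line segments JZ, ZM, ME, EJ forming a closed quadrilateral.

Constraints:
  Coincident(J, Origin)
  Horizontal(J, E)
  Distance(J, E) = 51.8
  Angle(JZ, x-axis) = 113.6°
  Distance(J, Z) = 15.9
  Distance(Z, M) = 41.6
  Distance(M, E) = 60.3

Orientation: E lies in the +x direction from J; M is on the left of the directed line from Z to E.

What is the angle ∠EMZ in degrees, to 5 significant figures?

69.327°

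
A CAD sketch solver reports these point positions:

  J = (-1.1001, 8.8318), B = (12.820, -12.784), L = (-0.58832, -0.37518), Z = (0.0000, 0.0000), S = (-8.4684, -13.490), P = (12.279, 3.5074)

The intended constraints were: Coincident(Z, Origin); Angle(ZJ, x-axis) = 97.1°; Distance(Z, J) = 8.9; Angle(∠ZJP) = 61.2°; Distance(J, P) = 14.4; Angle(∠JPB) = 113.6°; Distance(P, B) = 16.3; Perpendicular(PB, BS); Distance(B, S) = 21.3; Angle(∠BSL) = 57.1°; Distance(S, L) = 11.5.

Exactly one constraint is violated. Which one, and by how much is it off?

Distance(S, L) = 11.5 — off by 3.80.

Z = (0.00, 0.00) ✓; ZJ at 97.10° ✓; |ZJ| = 8.900 ✓; ∠ZJP = 61.20° ✓; |JP| = 14.40 ✓; ∠JPB = 113.6° ✓; |PB| = 16.30 ✓; ∠(PB, BS) = 90.00° ✓; |BS| = 21.30 ✓; ∠BSL = 57.10° ✓; |SL| = 15.30 ✗.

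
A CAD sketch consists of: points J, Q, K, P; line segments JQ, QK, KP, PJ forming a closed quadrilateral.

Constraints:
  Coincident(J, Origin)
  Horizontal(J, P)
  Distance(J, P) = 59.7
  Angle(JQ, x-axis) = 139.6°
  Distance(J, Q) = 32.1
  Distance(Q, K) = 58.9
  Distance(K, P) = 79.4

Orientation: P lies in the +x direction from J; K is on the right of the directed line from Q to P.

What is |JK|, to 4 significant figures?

38.07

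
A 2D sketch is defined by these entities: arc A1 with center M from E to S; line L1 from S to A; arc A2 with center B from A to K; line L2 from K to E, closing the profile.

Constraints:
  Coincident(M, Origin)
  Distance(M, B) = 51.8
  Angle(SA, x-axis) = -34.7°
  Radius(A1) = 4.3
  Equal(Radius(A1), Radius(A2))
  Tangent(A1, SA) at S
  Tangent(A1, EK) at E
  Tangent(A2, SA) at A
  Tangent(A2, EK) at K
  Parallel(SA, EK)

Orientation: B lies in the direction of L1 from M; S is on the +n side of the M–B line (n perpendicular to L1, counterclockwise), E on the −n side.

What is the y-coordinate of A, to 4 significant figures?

-25.95

The slot axis is L1's direction at -34.7°, so u = (cos -34.7°, sin -34.7°) = (0.8221, -0.5693) and n = (−sin -34.7°, cos -34.7°) = (0.5693, 0.8221). M is at the origin and B lies 51.8 along u from M, so B = 51.8·u = (42.59, -29.49). Tangency of A1 to both parallel lines with radius 4.3 puts S and E at M ± 4.3·n: S = (2.448, 3.535), E = (-2.448, -3.535). Equal radii place A and K the same way about B: A = B + 4.3·n = (45.03, -25.95), K = B − 4.3·n = (40.14, -33.02). So A.y = -25.95.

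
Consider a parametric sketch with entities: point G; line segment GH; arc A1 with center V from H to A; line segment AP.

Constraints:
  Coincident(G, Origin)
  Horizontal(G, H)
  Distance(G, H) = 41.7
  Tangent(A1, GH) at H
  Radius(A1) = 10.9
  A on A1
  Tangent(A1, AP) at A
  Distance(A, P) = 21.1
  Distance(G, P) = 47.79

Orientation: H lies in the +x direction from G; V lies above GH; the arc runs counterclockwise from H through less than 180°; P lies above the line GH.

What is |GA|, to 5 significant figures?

52.729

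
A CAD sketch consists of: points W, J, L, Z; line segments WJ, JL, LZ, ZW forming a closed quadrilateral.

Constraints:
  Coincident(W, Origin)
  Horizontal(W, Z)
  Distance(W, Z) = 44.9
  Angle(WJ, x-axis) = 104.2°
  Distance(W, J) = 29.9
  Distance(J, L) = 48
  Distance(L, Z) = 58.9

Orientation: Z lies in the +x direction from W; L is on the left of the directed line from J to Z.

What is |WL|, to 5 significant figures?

65.369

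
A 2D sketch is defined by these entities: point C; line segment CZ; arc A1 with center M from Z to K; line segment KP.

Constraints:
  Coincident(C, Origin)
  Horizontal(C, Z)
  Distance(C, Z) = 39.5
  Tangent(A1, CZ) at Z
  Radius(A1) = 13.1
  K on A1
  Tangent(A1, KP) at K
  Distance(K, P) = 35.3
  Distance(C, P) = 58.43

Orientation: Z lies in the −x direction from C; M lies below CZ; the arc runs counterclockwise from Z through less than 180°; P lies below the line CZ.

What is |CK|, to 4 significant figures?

54.35

C is at the origin; CZ is horizontal with |CZ| = 39.5 and Z on the −x side, so Z = (-39.50, 0.000). Since A1 is tangent to CZ there, MZ ⟂ CZ, so M = Z + (0, -13.1) = (-39.50, -13.10). Since MK ⟂ KP (tangency), |MP| = √(13.1² + 35.3²) = 37.65 regardless of where K sits on A1. So P lies on both circle(C, 58.43) and circle(M, 37.65); the below-CZ intersection is P = (-30.71, -49.71). K is the foot of the tangent from P: K = (-50.38, -20.40).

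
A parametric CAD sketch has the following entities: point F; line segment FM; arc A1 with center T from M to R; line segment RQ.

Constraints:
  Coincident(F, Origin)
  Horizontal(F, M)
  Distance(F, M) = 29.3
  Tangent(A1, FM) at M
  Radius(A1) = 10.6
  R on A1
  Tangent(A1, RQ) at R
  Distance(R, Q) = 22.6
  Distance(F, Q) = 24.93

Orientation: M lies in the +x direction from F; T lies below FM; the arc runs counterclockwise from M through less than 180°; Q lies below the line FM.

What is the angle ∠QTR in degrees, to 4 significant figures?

64.87°

Checks: |TM| = 10.60 ✓; |TR| = 10.60 ✓; ∠(TR, RQ) = 90.00° ✓; |RQ| = 22.60 ✓; |FQ| = 24.93 ✓.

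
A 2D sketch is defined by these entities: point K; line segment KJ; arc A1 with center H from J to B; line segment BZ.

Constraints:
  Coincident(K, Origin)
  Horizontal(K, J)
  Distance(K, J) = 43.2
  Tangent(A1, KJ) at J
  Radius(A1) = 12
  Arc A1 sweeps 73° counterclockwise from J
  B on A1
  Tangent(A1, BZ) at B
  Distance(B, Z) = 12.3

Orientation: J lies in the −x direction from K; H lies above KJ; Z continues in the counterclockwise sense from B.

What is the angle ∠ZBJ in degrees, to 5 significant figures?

143.50°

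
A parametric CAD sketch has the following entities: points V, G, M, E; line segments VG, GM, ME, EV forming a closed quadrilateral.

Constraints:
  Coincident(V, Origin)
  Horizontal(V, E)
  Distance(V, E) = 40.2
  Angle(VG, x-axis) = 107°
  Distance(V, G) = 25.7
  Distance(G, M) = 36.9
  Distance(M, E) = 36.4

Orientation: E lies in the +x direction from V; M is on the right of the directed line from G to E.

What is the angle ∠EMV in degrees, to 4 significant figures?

101.4°

V is at the origin; VE is horizontal with |VE| = 40.2 and E in +x, so E = (40.2, 0). VG runs at 107.0° with |VG| = 25.7, so G = (-7.514, 24.58). M is determined by |GM| = 36.9 and |ME| = 36.4 together: it lies at the intersection of circle(G, 36.9) and circle(E, 36.4). With |GE| = 53.67, the foot of the radical line on GE is 27.18 from G and the perpendicular offset is √(36.9² − 27.18²) = 24.96. Taking the right-of-GE solution: M = (5.217, -10.06).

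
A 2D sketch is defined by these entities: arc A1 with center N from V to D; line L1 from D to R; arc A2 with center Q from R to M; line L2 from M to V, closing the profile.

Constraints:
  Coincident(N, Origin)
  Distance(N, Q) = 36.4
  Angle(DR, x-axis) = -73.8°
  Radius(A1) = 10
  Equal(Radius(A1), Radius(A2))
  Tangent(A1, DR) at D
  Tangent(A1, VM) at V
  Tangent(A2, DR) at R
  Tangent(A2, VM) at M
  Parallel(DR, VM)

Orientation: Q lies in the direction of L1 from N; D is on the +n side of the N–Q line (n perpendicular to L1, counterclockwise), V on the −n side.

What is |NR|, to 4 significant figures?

37.75

The slot axis is L1's direction at -73.8°, so u = (cos -73.8°, sin -73.8°) = (0.2790, -0.9603) and n = (−sin -73.8°, cos -73.8°) = (0.9603, 0.2790). N is at the origin and Q lies 36.4 along u from N, so Q = 36.4·u = (10.16, -34.95). Tangency of A1 to both parallel lines with radius 10.0 puts D and V at N ± 10.0·n: D = (9.603, 2.790), V = (-9.603, -2.790). Equal radii place R and M the same way about Q: R = Q + 10.0·n = (19.76, -32.16), M = Q − 10.0·n = (0.5523, -37.74). Then |NR| = |R − N| = 37.75.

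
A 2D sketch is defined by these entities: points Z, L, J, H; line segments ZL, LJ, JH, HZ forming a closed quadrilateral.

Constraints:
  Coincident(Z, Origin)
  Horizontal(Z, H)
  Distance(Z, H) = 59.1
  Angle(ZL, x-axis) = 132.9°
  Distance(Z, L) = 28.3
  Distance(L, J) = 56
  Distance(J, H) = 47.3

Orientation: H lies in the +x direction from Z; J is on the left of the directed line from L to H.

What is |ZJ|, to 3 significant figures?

51.9

Checks: |LJ| = 56.00 ✓; |JH| = 47.30 ✓.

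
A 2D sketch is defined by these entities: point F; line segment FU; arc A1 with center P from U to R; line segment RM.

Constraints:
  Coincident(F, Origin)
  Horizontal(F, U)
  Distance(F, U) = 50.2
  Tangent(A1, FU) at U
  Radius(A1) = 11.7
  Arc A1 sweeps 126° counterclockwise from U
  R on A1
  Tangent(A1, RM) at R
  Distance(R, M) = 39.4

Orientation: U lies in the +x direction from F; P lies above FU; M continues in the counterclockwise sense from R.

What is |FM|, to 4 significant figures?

62.28

On A1, U sits at bearing -90° from P; a 126° counterclockwise sweep puts R at bearing 36°, so R = P + 11.7·(cos 36°, sin 36°) = (59.67, 18.58). The tangent condition forces PR to be normal to RM, so RM runs along (−sin 36°, cos 36°); with |RM| = 39.4, M = (36.51, 50.45). Then |FM| = |M − F| = 62.28.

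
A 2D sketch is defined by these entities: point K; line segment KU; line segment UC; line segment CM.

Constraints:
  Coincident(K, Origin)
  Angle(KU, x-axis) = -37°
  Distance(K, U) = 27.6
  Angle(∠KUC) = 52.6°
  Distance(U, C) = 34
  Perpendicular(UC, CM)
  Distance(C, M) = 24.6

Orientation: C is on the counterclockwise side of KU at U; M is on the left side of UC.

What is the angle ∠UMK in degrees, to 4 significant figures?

27.07°

∠KUC = 52.6°, so UC runs at -37.0° + (180° − 52.6°) = 90.40° from the x-axis; with |UC| = 34.0, C = U + 34.0·(cos 90.40°, sin 90.40°) = (21.80, 17.39). UC ⟂ CM; with |CM| = 24.6 on the left of UC, M = C + 24.6·(-1.000, -0.006981) = (-2.794, 17.22). Then cos ∠UMK = MU·MK / (|MU||MK|), giving 27.07°.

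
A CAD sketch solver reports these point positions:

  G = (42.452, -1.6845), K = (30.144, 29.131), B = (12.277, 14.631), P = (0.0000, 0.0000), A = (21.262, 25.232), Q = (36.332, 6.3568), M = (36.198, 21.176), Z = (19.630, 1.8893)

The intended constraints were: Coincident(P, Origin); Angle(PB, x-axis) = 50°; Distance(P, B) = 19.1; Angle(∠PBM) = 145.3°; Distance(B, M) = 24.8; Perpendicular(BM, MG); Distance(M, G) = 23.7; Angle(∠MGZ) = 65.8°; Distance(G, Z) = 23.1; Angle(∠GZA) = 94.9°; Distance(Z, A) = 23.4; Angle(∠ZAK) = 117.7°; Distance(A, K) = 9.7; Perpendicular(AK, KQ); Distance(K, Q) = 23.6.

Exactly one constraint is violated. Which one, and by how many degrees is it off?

Perpendicular(AK, KQ) — off by 8.50°.

P = (0.00, 0.00) ✓; PB at 50.00° ✓; |PB| = 19.10 ✓; ∠PBM = 145.3° ✓; |BM| = 24.80 ✓; ∠(BM, MG) = 90.00° ✓; |MG| = 23.70 ✓; ∠MGZ = 65.80° ✓; |GZ| = 23.10 ✓; ∠GZA = 94.90° ✓; |ZA| = 23.40 ✓; ∠ZAK = 117.7° ✓; |AK| = 9.700 ✓; ∠(AK, KQ) = 98.50° ✗; |KQ| = 23.60 ✓.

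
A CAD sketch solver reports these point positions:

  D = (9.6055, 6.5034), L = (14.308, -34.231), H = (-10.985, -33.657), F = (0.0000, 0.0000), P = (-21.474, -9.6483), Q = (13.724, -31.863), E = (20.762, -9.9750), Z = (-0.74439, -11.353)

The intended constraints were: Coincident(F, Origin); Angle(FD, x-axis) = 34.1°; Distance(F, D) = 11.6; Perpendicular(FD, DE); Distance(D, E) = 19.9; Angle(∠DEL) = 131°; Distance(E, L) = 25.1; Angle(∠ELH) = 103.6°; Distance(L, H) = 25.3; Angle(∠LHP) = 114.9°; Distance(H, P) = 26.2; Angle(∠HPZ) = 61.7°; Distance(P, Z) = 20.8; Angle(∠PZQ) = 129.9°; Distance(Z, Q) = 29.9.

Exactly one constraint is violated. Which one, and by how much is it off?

Distance(Z, Q) = 29.9 — off by 4.80.

F = (0.00, 0.00) ✓; FD at 34.10° ✓; |FD| = 11.60 ✓; ∠(FD, DE) = 90.00° ✓; |DE| = 19.90 ✓; ∠DEL = 131.0° ✓; |EL| = 25.10 ✓; ∠ELH = 103.6° ✓; |LH| = 25.30 ✓; ∠LHP = 114.9° ✓; |HP| = 26.20 ✓; ∠HPZ = 61.70° ✓; |PZ| = 20.80 ✓; ∠PZQ = 129.9° ✓; |ZQ| = 25.10 ✗.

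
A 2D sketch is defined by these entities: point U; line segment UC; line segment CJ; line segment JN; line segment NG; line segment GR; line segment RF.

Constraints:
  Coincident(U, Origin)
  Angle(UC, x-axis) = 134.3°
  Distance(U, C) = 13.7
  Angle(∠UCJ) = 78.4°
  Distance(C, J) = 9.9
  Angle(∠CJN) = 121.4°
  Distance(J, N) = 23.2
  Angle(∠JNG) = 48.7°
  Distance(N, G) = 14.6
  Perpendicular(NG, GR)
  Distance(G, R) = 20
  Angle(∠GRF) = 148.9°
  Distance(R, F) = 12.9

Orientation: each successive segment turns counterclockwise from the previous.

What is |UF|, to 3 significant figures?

30.6

U is at the origin; UC runs at 134.3° with length 13.7, so C = (-9.57, 9.80). ∠UCJ = 78.4° gives CJ at -124° from the x-axis; with |CJ| = 9.9, J = (-15.1, 1.61). ∠CJN = 121.4° gives JN at -65.5° from the x-axis; with |JN| = 23.2, N = (-5.50, -19.5). ∠JNG = 48.7° gives NG at 65.8° from the x-axis; with |NG| = 14.6, G = (0.487, -6.19). The perpendicularity gives GR at right angles to NG, so GR runs at 156°; with |GR| = 20.0, R = (-17.8, 2.01). ∠GRF = 148.9° gives RF at -173° from the x-axis; with |RF| = 12.9, F = (-30.6, 0.462). Then |UF| = |F − U| = 30.6.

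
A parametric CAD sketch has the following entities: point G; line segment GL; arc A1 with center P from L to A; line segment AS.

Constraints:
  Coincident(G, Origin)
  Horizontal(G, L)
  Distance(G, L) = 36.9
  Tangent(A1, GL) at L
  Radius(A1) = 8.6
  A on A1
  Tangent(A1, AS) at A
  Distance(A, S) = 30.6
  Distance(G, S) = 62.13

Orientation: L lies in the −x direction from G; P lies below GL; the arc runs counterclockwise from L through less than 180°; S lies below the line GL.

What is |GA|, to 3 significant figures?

46.1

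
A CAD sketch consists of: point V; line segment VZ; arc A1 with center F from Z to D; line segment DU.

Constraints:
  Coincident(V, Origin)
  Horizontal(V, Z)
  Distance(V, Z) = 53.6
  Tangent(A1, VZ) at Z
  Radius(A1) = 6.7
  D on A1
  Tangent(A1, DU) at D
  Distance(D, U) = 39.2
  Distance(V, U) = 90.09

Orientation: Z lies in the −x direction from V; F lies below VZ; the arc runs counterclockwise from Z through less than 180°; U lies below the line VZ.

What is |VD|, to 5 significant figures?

58.741

Checks: |VZ| = 53.60 ✓; |FD| = 6.700 ✓; ∠(FD, DU) = 90.00° ✓; |DU| = 39.20 ✓; |VU| = 90.09 ✓.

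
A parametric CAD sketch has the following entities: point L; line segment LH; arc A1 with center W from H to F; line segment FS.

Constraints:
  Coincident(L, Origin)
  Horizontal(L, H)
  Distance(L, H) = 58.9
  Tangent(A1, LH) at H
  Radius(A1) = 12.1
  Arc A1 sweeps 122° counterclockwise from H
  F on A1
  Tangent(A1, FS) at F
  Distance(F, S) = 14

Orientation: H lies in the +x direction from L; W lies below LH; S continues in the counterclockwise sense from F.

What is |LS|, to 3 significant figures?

63.8

L is at the origin; L and H share the same y with |LH| = 58.9 and H on the +x side, so H = (58.9, 0.00). Tangency of A1 to LH means the radius WH is perpendicular to LH, so W = H + (0, -12.1) = (58.9, -12.1). On A1, H sits at bearing 90° from W; a 122° counterclockwise sweep puts F at bearing 212°, so F = W + 12.1·(cos 212°, sin 212°) = (48.6, -18.5). Tangency of A1 to FS means the radius WF is perpendicular to FS, so FS runs along (−sin 212°, cos 212°); with |FS| = 14.0, S = (56.1, -30.4). Then |LS| = |S − L| = 63.8.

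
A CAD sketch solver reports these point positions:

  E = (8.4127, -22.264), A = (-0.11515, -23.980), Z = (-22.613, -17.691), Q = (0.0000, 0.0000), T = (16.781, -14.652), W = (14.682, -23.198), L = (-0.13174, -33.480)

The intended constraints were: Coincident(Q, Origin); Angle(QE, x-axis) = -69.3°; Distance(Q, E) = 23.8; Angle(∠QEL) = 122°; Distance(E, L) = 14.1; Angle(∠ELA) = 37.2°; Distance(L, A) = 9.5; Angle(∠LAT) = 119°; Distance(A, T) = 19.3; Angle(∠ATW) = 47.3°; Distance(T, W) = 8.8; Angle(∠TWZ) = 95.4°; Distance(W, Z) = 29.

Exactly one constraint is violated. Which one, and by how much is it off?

Distance(W, Z) = 29 — off by 8.70.

Q = (0.00, 0.00) ✓; QE at -69.30° ✓; |QE| = 23.80 ✓; ∠QEL = 122.0° ✓; |EL| = 14.10 ✓; ∠ELA = 37.20° ✓; |LA| = 9.500 ✓; ∠LAT = 119.0° ✓; |AT| = 19.30 ✓; ∠ATW = 47.30° ✓; |TW| = 8.800 ✓; ∠TWZ = 95.40° ✓; |WZ| = 37.70 ✗.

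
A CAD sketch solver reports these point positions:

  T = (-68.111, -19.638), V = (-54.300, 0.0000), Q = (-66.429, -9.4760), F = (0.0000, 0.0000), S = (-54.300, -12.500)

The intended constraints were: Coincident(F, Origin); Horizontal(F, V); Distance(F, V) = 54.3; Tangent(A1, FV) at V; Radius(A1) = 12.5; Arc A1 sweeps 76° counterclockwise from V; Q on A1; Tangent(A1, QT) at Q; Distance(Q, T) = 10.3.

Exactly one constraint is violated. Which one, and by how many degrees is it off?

Tangent(A1, QT) at Q — off by 4.60°.

F = (0.00, 0.00) ✓; F.y = 0.00, V.y = 0.00 ✓; |FV| = 54.30 ✓; ∠(SV, VF) = 90.00° ✓; |SV| = 12.50 ✓; bearing(S→Q) − bearing(S→V) = 76.00° ✓; |SQ| = 12.50 ✓; ∠(SQ, QT) = 85.40° ✗; |QT| = 10.30 ✓.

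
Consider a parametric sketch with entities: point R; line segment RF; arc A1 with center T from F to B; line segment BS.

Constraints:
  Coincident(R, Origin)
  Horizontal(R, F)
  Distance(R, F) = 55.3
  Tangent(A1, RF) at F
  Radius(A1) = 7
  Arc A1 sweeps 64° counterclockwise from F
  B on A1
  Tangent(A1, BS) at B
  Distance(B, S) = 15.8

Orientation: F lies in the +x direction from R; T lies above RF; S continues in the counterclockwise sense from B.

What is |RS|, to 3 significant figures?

70.9

R is at the origin; R and F share the same y with |RF| = 55.3 and F on the +x side, so F = (55.3, 0.00). The tangent condition forces TF to be normal to RF, so T = F + (0, 7) = (55.3, 7.00). On A1, F sits at bearing -90° from T; a 64° counterclockwise sweep puts B at bearing -26°, so B = T + 7.0·(cos -26°, sin -26°) = (61.6, 3.93). The tangent condition forces TB to be normal to BS, so BS runs along (−sin -26°, cos -26°); with |BS| = 15.8, S = (68.5, 18.1). Then |RS| = |S − R| = 70.9.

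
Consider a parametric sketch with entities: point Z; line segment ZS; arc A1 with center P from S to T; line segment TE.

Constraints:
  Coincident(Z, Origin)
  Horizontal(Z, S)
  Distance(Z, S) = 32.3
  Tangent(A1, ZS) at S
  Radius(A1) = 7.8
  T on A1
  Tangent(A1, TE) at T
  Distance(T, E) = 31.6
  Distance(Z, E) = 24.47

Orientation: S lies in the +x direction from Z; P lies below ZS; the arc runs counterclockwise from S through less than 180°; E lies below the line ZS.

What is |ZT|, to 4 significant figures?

26.97

Z is at the origin; ZS is horizontal with |ZS| = 32.3 and S on the +x side, so S = (32.30, 0.000). Tangency of A1 to ZS means the radius PS is perpendicular to ZS, so P = S + (0, -7.8) = (32.30, -7.800). Since PT ⟂ TE (tangency), |PE| = √(7.8² + 31.6²) = 32.55 regardless of where T sits on A1. So E lies on both circle(Z, 24.47) and circle(P, 32.55); the below-ZS intersection is E = (4.137, -24.12). T is the foot of the tangent from E: T = (26.89, -2.185).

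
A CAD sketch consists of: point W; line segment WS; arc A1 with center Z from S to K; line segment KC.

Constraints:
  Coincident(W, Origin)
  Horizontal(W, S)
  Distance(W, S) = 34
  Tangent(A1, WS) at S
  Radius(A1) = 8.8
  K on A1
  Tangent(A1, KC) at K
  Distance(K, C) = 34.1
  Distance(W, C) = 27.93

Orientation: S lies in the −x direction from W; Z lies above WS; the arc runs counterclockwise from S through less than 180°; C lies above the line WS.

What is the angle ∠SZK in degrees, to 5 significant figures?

46.751°

Checks: W = (0.00, 0.00) ✓; |ZK| = 8.800 ✓; ∠(ZK, KC) = 90.00° ✓; |KC| = 34.10 ✓; |WC| = 27.93 ✓.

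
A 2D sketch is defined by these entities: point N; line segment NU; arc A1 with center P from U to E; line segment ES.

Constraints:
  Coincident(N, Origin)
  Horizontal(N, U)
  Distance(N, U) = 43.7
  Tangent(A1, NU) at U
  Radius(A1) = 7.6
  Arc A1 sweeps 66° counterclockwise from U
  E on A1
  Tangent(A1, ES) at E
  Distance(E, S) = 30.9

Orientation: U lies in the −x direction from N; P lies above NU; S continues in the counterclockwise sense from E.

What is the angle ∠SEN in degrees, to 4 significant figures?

72.99°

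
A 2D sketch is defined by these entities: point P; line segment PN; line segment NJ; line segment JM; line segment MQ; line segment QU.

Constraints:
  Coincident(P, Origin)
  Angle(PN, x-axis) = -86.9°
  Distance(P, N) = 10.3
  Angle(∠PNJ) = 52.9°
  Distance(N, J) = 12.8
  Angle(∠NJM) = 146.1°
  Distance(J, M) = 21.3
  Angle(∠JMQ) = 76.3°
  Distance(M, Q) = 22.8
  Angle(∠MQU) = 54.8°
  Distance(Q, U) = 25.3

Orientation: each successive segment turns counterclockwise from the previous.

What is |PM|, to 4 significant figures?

24.54

P is at the origin; PN runs at -86.9° with length 10.3, so N = (0.5570, -10.28). ∠PNJ = 52.9° gives NJ at 40.20° from the x-axis; with |NJ| = 12.8, J = (10.33, -2.023). ∠NJM = 146.1° gives JM at 74.10° from the x-axis; with |JM| = 21.3, M = (16.17, 18.46). Then |PM| = |M − P| = 24.54.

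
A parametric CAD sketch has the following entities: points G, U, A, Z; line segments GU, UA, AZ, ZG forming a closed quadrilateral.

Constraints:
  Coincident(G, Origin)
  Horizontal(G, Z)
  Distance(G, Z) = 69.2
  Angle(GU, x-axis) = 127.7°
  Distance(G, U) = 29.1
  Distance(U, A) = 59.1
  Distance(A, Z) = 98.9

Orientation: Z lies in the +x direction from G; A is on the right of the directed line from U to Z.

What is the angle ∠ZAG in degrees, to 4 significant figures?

36.09°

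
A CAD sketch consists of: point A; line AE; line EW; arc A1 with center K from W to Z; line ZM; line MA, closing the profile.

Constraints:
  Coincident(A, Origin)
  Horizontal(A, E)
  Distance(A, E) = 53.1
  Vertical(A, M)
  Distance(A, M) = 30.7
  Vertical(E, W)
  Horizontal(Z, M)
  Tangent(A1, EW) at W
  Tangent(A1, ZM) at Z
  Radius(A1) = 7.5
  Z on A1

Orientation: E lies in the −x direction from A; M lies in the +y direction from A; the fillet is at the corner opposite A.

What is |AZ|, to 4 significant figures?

54.97

The virtual corner opposite A is at (-53.10, 30.70). The tangent condition forces KW to be normal to EW and the tangent condition forces KZ to be normal to ZM, with radius 7.5, so the center K sits 7.5 in from both sides at K = (-45.60, 23.20). That places the tangent points at W = (-53.10, 23.20) on EW and Z = (-45.60, 30.70) on ZM. Then |AZ| = |Z − A| = 54.97.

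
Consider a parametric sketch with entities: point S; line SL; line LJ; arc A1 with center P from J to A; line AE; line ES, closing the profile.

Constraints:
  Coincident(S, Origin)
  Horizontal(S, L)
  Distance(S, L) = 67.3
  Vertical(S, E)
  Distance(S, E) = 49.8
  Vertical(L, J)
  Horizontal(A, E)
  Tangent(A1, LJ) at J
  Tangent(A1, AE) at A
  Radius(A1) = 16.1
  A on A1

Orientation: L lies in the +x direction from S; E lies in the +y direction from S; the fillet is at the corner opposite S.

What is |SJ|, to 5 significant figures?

75.266

S is at the origin; S and L share the same y with |SL| = 67.3 and L on the +x side, so L = (67.300, 0.0000). S and E share the same x with |SE| = 49.8 and E on the +y side, so E = (0.0000, 49.800). The virtual corner opposite S is at (67.300, 49.800). Since A1 is tangent to LJ there, PJ ⟂ LJ and since A1 is tangent to AE there, PA ⟂ AE, with radius 16.1, so the center P sits 16.1 in from both sides at P = (51.200, 33.700). That places the tangent points at J = (67.300, 33.700) on LJ and A = (51.200, 49.800) on AE. Then |SJ| = |J − S| = 75.266.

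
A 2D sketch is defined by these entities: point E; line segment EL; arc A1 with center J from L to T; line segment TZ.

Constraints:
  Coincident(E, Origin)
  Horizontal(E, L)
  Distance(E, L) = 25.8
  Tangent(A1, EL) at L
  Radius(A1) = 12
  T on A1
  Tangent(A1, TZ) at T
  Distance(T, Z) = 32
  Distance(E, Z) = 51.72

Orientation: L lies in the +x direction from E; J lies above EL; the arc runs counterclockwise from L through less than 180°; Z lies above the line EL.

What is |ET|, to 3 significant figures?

40.5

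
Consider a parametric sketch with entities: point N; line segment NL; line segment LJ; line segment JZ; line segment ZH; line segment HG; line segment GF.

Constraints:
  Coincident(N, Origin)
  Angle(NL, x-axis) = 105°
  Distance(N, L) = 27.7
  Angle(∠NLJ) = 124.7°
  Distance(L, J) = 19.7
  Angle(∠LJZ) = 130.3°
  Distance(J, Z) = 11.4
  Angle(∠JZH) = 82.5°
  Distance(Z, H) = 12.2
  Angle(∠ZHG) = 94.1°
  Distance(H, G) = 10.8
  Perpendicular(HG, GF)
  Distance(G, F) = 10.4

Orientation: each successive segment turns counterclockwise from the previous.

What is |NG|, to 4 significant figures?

30.67

N is at the origin; NL runs at 105.0° with length 27.7, so L = (-7.169, 26.76). ∠NLJ = 124.7° gives LJ at 160.3° from the x-axis; with |LJ| = 19.7, J = (-25.72, 33.40). ∠LJZ = 130.3° gives JZ at -150.0° from the x-axis; with |JZ| = 11.4, Z = (-35.59, 27.70). ∠JZH = 82.5° gives ZH at -52.50° from the x-axis; with |ZH| = 12.2, H = (-28.16, 18.02). ∠ZHG = 94.1° gives HG at 33.40° from the x-axis; with |HG| = 10.8, G = (-19.15, 23.96). Then |NG| = |G − N| = 30.67.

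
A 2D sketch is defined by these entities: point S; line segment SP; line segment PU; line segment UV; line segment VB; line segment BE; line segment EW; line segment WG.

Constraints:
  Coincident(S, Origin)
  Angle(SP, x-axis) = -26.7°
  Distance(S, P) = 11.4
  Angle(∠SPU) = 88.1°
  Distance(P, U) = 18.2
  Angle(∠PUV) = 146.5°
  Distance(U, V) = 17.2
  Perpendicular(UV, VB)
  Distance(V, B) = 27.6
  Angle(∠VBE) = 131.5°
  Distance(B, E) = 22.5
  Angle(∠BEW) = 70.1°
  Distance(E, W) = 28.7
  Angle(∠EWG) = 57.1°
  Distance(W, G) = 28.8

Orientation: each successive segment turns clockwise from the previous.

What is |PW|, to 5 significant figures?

7.6158

S is at the origin; SP runs at -26.7° with length 11.4, so P = (10.184, -5.1222). ∠SPU = 88.1° gives PU at -118.60° from the x-axis; with |PU| = 18.2, U = (1.4722, -21.102). ∠PUV = 146.5° gives UV at -152.10° from the x-axis; with |UV| = 17.2, V = (-13.729, -29.150). UV is perpendicular to VB, so VB runs at 117.90°; with |VB| = 27.6, B = (-26.643, -4.7580). ∠VBE = 131.5° gives BE at 69.400° from the x-axis; with |BE| = 22.5, E = (-18.727, 16.303). ∠BEW = 70.1° gives EW at -40.500° from the x-axis; with |EW| = 28.7, W = (3.0967, -2.3358). Then |PW| = |W − P| = 7.6158.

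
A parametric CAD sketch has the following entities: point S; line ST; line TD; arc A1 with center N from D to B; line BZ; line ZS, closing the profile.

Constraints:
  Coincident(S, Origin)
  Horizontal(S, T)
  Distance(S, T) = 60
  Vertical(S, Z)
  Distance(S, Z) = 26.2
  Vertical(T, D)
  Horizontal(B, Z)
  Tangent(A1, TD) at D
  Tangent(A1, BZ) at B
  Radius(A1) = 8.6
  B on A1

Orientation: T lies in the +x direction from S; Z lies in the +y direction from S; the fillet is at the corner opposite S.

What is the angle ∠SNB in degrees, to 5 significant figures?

108.90°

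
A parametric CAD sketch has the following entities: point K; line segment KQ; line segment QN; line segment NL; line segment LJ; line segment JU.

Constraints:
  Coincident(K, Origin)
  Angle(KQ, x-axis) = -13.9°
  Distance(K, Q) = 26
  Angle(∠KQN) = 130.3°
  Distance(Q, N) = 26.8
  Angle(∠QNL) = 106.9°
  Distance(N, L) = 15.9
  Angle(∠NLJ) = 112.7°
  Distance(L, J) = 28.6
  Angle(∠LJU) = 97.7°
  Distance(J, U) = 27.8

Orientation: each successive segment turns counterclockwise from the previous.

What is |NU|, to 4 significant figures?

40.56

K is at the origin; KQ runs at -13.9° with length 26.0, so Q = (25.24, -6.246). ∠KQN = 130.3° gives QN at 35.80° from the x-axis; with |QN| = 26.8, N = (46.98, 9.431). ∠QNL = 106.9° gives NL at 108.9° from the x-axis; with |NL| = 15.9, L = (41.82, 24.47). ∠NLJ = 112.7° gives LJ at 176.2° from the x-axis; with |LJ| = 28.6, J = (13.29, 26.37). ∠LJU = 97.7° gives JU at -101.5° from the x-axis; with |JU| = 27.8, U = (7.745, -0.8728). Then |NU| = |U − N| = 40.56.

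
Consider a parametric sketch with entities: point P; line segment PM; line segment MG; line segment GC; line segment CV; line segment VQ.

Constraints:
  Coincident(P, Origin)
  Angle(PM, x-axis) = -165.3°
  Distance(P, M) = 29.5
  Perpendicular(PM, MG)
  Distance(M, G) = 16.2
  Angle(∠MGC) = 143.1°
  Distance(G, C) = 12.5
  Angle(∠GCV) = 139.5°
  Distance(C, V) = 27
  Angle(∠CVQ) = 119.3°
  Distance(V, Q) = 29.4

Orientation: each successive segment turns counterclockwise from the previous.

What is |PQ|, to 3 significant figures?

26.1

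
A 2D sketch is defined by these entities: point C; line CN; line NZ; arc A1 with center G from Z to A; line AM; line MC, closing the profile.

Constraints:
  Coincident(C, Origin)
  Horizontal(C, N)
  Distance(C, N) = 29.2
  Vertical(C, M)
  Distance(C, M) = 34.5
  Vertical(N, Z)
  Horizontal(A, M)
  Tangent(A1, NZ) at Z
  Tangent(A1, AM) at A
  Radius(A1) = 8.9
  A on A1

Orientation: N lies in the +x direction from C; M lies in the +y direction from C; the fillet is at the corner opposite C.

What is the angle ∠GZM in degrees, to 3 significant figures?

17.0°

The virtual corner opposite C is at (29.2, 34.5). A1 meets NZ tangentially, so GZ is at right angles to NZ and tangency of A1 to AM means the radius GA is perpendicular to AM, with radius 8.9, so the center G sits 8.9 in from both sides at G = (20.3, 25.6). That places the tangent points at Z = (29.2, 25.6) on NZ and A = (20.3, 34.5) on AM. Then cos ∠GZM = ZG·ZM / (|ZG||ZM|), giving 17.0°.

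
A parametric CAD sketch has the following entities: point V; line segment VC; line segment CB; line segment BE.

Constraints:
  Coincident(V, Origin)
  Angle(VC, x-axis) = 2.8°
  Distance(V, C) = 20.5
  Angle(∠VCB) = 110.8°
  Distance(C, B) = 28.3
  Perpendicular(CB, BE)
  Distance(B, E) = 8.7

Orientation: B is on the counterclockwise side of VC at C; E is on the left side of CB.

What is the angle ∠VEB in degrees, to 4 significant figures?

106.4°

∠VCB = 110.8°, so CB runs at 2.8° + (180° − 110.8°) = 72.00° from the x-axis; with |CB| = 28.3, B = C + 28.3·(cos 72.00°, sin 72.00°) = (29.22, 27.92). CB is perpendicular to BE; with |BE| = 8.7 on the left of CB, E = B + 8.7·(-0.9511, 0.3090) = (20.95, 30.60). Then cos ∠VEB = EV·EB / (|EV||EB|), giving 106.4°.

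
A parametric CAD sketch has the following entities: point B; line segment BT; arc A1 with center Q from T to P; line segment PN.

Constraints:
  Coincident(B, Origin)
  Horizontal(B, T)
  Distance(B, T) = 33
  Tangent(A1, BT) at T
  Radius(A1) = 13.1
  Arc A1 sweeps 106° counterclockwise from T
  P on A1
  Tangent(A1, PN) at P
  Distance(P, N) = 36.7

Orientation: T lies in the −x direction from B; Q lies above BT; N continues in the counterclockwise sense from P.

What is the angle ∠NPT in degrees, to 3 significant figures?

127°

B is at the origin; BT is horizontal with |BT| = 33.0 and T on the −x side, so T = (-33.0, 0.00). The tangent condition forces QT to be normal to BT, so Q = T + (0, 13.1) = (-33.0, 13.1). On A1, T sits at bearing -90° from Q; a 106° counterclockwise sweep puts P at bearing 16°, so P = Q + 13.1·(cos 16°, sin 16°) = (-20.4, 16.7). A1 meets PN tangentially, so QP is at right angles to PN, so PN runs along (−sin 16°, cos 16°); with |PN| = 36.7, N = (-30.5, 52.0). Then cos ∠NPT = PN·PT / (|PN||PT|), giving 127°.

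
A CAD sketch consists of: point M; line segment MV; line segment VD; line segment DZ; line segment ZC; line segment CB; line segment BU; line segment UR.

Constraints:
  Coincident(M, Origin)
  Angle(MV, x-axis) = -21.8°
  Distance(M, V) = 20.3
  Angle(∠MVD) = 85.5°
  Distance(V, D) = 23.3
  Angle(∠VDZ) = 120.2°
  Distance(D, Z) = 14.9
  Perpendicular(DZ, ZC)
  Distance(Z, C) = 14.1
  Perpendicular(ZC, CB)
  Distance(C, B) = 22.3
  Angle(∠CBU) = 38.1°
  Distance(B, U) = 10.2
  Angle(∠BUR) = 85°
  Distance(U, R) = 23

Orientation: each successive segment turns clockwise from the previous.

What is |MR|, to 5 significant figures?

6.8740

∠CBU = 38.1° gives BU at -138.00° from the x-axis; with |BU| = 10.2, U = (7.3685, -20.681). ∠BUR = 85.0° gives UR at 127.00° from the x-axis; with |UR| = 23.0, R = (-6.4733, -2.3128). Then |MR| = |R − M| = 6.8740.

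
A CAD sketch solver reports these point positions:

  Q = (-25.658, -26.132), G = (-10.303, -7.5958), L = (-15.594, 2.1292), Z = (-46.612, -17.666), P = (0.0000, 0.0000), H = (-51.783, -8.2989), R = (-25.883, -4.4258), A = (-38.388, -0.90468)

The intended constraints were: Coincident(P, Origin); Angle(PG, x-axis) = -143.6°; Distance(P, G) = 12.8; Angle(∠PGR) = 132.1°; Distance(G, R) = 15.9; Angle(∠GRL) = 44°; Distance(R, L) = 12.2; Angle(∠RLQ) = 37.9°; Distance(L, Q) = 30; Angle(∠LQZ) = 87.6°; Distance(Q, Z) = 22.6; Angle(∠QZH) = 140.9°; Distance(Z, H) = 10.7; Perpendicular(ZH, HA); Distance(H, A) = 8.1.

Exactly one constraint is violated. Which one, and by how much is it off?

Distance(H, A) = 8.1 — off by 7.20.

P = (0.00, 0.00) ✓; PG at -143.6° ✓; |PG| = 12.80 ✓; ∠PGR = 132.1° ✓; |GR| = 15.90 ✓; ∠GRL = 44.00° ✓; |RL| = 12.20 ✓; ∠RLQ = 37.90° ✓; |LQ| = 30.00 ✓; ∠LQZ = 87.60° ✓; |QZ| = 22.60 ✓; ∠QZH = 140.9° ✓; |ZH| = 10.70 ✓; ∠(ZH, HA) = 90.00° ✓; |HA| = 15.30 ✗.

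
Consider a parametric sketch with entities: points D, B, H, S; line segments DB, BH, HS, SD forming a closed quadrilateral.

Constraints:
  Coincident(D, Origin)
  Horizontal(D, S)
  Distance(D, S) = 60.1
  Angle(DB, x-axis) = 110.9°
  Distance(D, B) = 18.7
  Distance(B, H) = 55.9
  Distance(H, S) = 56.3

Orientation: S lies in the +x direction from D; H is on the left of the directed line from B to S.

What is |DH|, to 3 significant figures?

63.8

D is at the origin; D and S share the same y with |DS| = 60.1 and S in +x, so S = (60.1, 0). DB runs at 110.9° with |DB| = 18.7, so B = (-6.67, 17.5). H is determined by |BH| = 55.9 and |HS| = 56.3 together: it lies at the intersection of circle(B, 55.9) and circle(S, 56.3). With |BS| = 69.0, the foot of the radical line on BS is 34.2 from B and the perpendicular offset is √(55.9² − 34.2²) = 44.2. Taking the left-of-BS solution: H = (37.6, 51.6).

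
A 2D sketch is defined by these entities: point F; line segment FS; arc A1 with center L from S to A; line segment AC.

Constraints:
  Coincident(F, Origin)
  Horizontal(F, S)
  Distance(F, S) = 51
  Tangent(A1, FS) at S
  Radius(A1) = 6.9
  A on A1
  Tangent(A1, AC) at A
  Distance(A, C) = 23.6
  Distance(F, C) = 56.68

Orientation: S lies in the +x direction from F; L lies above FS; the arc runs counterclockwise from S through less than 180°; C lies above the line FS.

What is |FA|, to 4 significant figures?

58.09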